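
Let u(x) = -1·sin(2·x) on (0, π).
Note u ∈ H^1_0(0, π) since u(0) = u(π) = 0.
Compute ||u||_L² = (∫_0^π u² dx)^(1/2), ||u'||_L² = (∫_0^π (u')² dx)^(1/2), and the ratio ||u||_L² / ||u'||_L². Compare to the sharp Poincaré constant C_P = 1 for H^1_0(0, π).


||u||_L² / ||u'||_L² = 1/2 < C_P = 1.

u(x) = -1·sin(2·x), so u'(x) = -2*cos(2*x).
Writing u(x) = A·sin(kπx/L) with A = -1 and k = 2, use ∫_0^L sin²(kπx/L) dx = L/2 and ∫_0^L cos²(kπx/L) dx = L/2.
u² = 1·sin²(2·x) and (u')² = 4·cos²(2·x), and each of sin², cos² integrates to L/2 = π/2 over (0, π).
∫_0^π u² dx = π/2, so ||u||_L² = sqrt(2)*sqrt(π)/2.
∫_0^π (u')² dx = 2*π, so ||u'||_L² = sqrt(2)*sqrt(π).
Ratio ||u||_L² / ||u'||_L² = 1/2.
Sharp Poincaré constant on H^1_0(0, π) is C_P = L/π = 1, achieved by sin(x).
This is the k = 2 harmonic; the ratio L/(kπ) is strictly less than C_P = L/π, consistent with the sharp inequality ||u||_L² ≤ C_P ||u'||_L².


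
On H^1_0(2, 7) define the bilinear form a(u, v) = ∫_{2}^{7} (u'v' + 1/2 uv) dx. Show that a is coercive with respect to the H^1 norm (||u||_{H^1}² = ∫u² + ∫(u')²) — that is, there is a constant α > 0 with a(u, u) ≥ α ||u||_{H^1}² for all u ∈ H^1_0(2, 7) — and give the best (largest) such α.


α = (π^2 + 25/2)/(π^2 + 25)

Coercivity of a(·,·) on H^1_0(2, 7) means a(u, u) ≥ α ||u||_{H^1}² for every u ∈ H^1_0.
The interval has length L = 5, and Poincaré/coercivity depend only on L. Here a(u, u) = ∫(u')² + (1/2)·∫u².
Here 0 < c = 1/2 < 1. The condition a(u,u) ≥ α||u||_{H^1}² reads (1−α)∫(u')² ≥ (α−c)∫u². Any admissible α is ≤ 1 (rapidly oscillating u have ∫u²/∫(u')² → 0), and α = 1 would force 0 ≥ (1−c)∫u², impossible since c < 1; so 1−α > 0. By the sharp Poincaré inequality on H^1_0 of an interval of length L, ∫(u')² ≥ (π/L)²∫u² with equality for the first sine mode sin(π(x−x₀)/L) (x₀ the left endpoint), so the inequality holds for all u iff (1−α)(π/L)² ≥ α − c, i.e. α ≤ ((π/L)² + c)/((π/L)² + 1) = (1 + c(L/π)²)/(1 + (L/π)²). With (π/L)² = π^2/25 and c = 1/2, the largest admissible constant is α = ((π/L)² + c)/((π/L)² + 1).
Simplifying, α = (π^2 + 25/2)/(π^2 + 25).


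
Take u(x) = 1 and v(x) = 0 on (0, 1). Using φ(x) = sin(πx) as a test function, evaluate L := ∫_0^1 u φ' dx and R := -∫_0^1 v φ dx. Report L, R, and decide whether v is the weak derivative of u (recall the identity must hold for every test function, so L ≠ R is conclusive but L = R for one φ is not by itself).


LHS = 0, RHS = 0. Yes, v = u' weakly.

u(x) = 1, classical derivative u'(x) = 0.
φ(x) = sin(πx), so φ'(x) = π*cos(π*x).
Note φ(0) = φ(1) = 0, so the boundary term u·φ vanishes.
LHS = ∫_0^1 u(x) φ'(x) dx = ∫_0^1 (π*cos(π*x)) dx. Term by term:
  ∫_0^1 π*cos(π*x) dx = 0.
So LHS = 0.
∫_0^1 v(x) φ(x) dx = ∫_0^1 (0) dx. Term by term:
  ∫_0^1 0 dx = 0.
So RHS = -∫_0^1 v(x) φ(x) dx = 0.
LHS = RHS, so the identity holds for this test φ.
Moreover u is smooth here and v(x) = u'(x) = 0 pointwise, so the identity holds for every test function. Hence v is the weak derivative of u.


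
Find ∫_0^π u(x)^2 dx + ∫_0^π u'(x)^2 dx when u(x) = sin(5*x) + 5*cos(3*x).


||u||_{H^1(0,π)}^2 = 138*π

u'(x) = -15*sin(3*x) + 5*cos(5*x).
Expand u² and (u')² and integrate term by term on (0, π), using: for integers n ≥ 1, ∫_0^π sin²(nx) dx = ∫_0^π cos²(nx) dx = π/2; for n ≠ n', ∫_0^π sin(nx)sin(n'x) dx = ∫_0^π cos(nx)cos(n'x) dx = 0; and by product-to-sum, ∫_0^π sin(nx)cos(n'x) dx = ½∫_0^π [sin((n+n')x) + sin((n−n')x)] dx, which is 0 when n+n' is even and 2n/(n²−n'²) when n+n' is odd (it need not vanish on (0, π)).
  u² squared terms: (5)²·∫cos(3x)² dx = 25·π/2 = 25*π/2;  (1)²·∫sin(5x)² dx = 1·π/2 = π/2.
  u² cross terms: 2·(5)·(1)·∫cos(3x)·sin(5x) dx = 10·(0) = 0.
  So ∫_0^π u² dx = 25*π/2 + π/2 + 0 = 13*π.
  (u')² squared terms: (-15)²·∫sin(3x)² dx = 225·π/2 = 225*π/2;  (5)²·∫cos(5x)² dx = 25·π/2 = 25*π/2.
  (u')² cross terms: 2·(-15)·(5)·∫sin(3x)·cos(5x) dx = -150·(0) = 0.
  So ∫_0^π (u')² dx = 225*π/2 + 25*π/2 + 0 = 125*π.
||u||_{H^1}^2 = (13*π) + (125*π) = 138*π.


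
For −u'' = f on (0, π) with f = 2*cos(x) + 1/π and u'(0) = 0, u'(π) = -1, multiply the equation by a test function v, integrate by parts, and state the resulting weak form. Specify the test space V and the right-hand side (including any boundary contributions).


V = H^1(0, π) (v unrestricted at boundary; u is determined up to an additive constant); weak form: ∫_0^π u'v' dx = ∫_0^π (2*cos(x) + 1/π) v dx − v(π) for all v ∈ V.

Multiply both sides by a test function v and integrate from 0 to π:
  ∫_0^π −u''(x) v(x) dx = ∫_0^π f(x) v(x) dx.
Integrate the LHS by parts once:
  ∫_0^π −u'' v dx = −[u'(x) v(x)]_0^π + ∫_0^π u'(x) v'(x) dx.
Thus ∫_0^π u'(x) v'(x) dx = ∫_0^π f(x) v(x) dx + [u'(x) v(x)]_0^π.
Choose V so that boundary terms are either known or forced to vanish.
u has inhomogeneous Neumann u'(0) = 0, u'(π) = -1. [u' v]_0^π = (-1)·v(π) − (0)·v(0) = − v(π). Take V = H^1(0, π); boundary term becomes part of RHS.
Weak formulation: find u (satisfying any essential BC) such that ∫_0^π u'(x) v'(x) dx = ∫_0^π f v dx − v(π) for all v ∈ V (Neumann data are natural BCs: they enter the RHS as boundary terms).
Substituting f(x) = 2*cos(x) + 1/π, the right-hand side is ∫_0^π (2*cos(x) + 1/π) v dx − v(π).
Compatibility check (pure Neumann): taking v ≡ 1 ∈ V gives 0 = ∫_0^π f dx + (-1) − (0), i.e. ∫_0^π f dx must equal u'(0) − u'(π) = 1. Indeed ∫_0^π (2*cos(x) + 1/π) dx = 1, so the data are compatible. The solution is then unique only up to an additive constant (fix it e.g. by requiring ∫_0^π u dx = 0).


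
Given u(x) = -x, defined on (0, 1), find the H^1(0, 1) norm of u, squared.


||u||_{H^1}^2 = 4/3

The H^1 norm (squared) on an interval (0, L) is
  ||u||_{H^1}^2 = ∫_0^L u(x)^2 dx + ∫_0^L u'(x)^2 dx.
Compute u'(x) = -1.
Then u(x)^2 = x**2 and u'(x)^2 = 1.
Integrate each monomial from 0 to 1 using ∫_0^1 c·x^n dx = c·1^(n+1)/(n+1):
  ∫_0^1 u(x)^2 dx = ∫_0^1 (x^2) dx. Term by term:
    ∫_0^1 x^2 dx = 1/3.
  ∫_0^1 u'(x)^2 dx = ∫_0^1 (1) dx. Term by term:
    ∫_0^1 1 dx = 1.
Adding: ||u||_{H^1}^2 = 1/3 + 1 = 4/3.


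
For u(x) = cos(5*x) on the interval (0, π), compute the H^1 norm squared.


||u||_{H^1(0,π)}^2 = 13*π

u'(x) = -5*sin(5*x).
Expand u² and (u')² and integrate term by term on (0, π), using: for integers n ≥ 1, ∫_0^π sin²(nx) dx = ∫_0^π cos²(nx) dx = π/2; for n ≠ n', ∫_0^π sin(nx)sin(n'x) dx = ∫_0^π cos(nx)cos(n'x) dx = 0; and by product-to-sum, ∫_0^π sin(nx)cos(n'x) dx = ½∫_0^π [sin((n+n')x) + sin((n−n')x)] dx, which is 0 when n+n' is even and 2n/(n²−n'²) when n+n' is odd (it need not vanish on (0, π)).
  u² squared terms: (1)²·∫cos(5x)² dx = 1·π/2 = π/2.
  So ∫_0^π u² dx = π/2.
  (u')² squared terms: (-5)²·∫sin(5x)² dx = 25·π/2 = 25*π/2.
  So ∫_0^π (u')² dx = 25*π/2.
||u||_{H^1}^2 = (π/2) + (25*π/2) = 13*π.


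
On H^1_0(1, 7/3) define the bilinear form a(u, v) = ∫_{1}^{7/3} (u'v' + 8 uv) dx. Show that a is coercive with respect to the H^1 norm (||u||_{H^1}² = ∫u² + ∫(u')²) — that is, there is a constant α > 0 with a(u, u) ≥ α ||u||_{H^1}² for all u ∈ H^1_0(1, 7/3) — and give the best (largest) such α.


α = 1

Coercivity of a(·,·) on H^1_0(1, 7/3) means a(u, u) ≥ α ||u||_{H^1}² for every u ∈ H^1_0.
The interval has length L = 4/3, and Poincaré/coercivity depend only on L. Here a(u, u) = ∫(u')² + (8)·∫u².
Here c = 8 ≥ 1, so a(u,u) = ∫(u')² + c∫u² ≥ ∫(u')² + ∫u² = ||u||_{H^1}², i.e. α = 1 works. No larger α is possible: a(u,u) ≥ α||u||_{H^1}² means (1−α)∫(u')² ≥ (α−c)∫u², and for the modes u_n = sin(nπ(x−x₀)/L) (x₀ the left endpoint) one has ∫u_n²/∫(u_n')² = (L/(nπ))² → 0, so a(u_n,u_n)/||u_n||_{H^1}² → 1. Hence the optimal constant is α = 1.
Therefore α = 1.


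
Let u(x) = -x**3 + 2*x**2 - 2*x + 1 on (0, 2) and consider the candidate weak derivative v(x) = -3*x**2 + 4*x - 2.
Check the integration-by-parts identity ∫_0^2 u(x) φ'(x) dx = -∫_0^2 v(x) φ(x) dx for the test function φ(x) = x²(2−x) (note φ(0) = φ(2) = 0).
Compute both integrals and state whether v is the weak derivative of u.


LHS = 8/3, RHS = 8/3. Yes, v = u' weakly.

u(x) = -x**3 + 2*x**2 - 2*x + 1, classical derivative u'(x) = -3*x**2 + 4*x - 2.
φ(x) = x²(2−x), so φ'(x) = x*(4 - 3*x).
Note φ(0) = φ(2) = 0, so the boundary term u·φ vanishes.
LHS = ∫_0^2 u(x) φ'(x) dx = ∫_0^2 (3*x^5 - 10*x^4 + 14*x^3 - 11*x^2 + 4*x) dx. Term by term:
  ∫_0^2 3*x^5 dx = 32;  ∫_0^2 -10*x^4 dx = -64;  ∫_0^2 14*x^3 dx = 56;
  ∫_0^2 -11*x^2 dx = -88/3;  ∫_0^2 4*x dx = 8.
Sum: 32 − 64 + 56 − 88/3 + 8 = 8/3.
So LHS = 8/3.
∫_0^2 v(x) φ(x) dx = ∫_0^2 (3*x^5 - 10*x^4 + 10*x^3 - 4*x^2) dx. Term by term:
  ∫_0^2 3*x^5 dx = 32;  ∫_0^2 -10*x^4 dx = -64;  ∫_0^2 10*x^3 dx = 40;
  ∫_0^2 -4*x^2 dx = -32/3.
Sum: 32 − 64 + 40 − 32/3 = -8/3.
So RHS = -∫_0^2 v(x) φ(x) dx = 8/3.
LHS = RHS, so the identity holds for this test φ.
Moreover u is smooth here and v(x) = u'(x) = -3*x**2 + 4*x - 2 pointwise, so the identity holds for every test function. Hence v is the weak derivative of u.


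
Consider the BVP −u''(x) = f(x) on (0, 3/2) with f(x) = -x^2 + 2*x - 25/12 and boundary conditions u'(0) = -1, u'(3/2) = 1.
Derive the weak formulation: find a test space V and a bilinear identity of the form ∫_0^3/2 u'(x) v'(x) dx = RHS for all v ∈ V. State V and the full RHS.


V = H^1(0, 3/2) (v unrestricted at boundary; u is determined up to an additive constant); weak form: ∫_0^3/2 u'v' dx = ∫_0^3/2 (-x^2 + 2*x - 25/12) v dx + v(3/2) + v(0) for all v ∈ V.

Multiply both sides by a test function v and integrate from 0 to 3/2:
  ∫_0^3/2 −u''(x) v(x) dx = ∫_0^3/2 f(x) v(x) dx.
Integrate the LHS by parts once:
  ∫_0^3/2 −u'' v dx = −[u'(x) v(x)]_0^3/2 + ∫_0^3/2 u'(x) v'(x) dx.
Thus ∫_0^3/2 u'(x) v'(x) dx = ∫_0^3/2 f(x) v(x) dx + [u'(x) v(x)]_0^3/2.
Choose V so that boundary terms are either known or forced to vanish.
u has inhomogeneous Neumann u'(0) = -1, u'(3/2) = 1. [u' v]_0^3/2 = (1)·v(3/2) − (-1)·v(0) = v(3/2) + v(0). Take V = H^1(0, 3/2); boundary term becomes part of RHS.
Weak formulation: find u (satisfying any essential BC) such that ∫_0^3/2 u'(x) v'(x) dx = ∫_0^3/2 f v dx + v(3/2) + v(0) for all v ∈ V (Neumann data are natural BCs: they enter the RHS as boundary terms).
Substituting f(x) = -x^2 + 2*x - 25/12, the right-hand side is ∫_0^3/2 (-x^2 + 2*x - 25/12) v dx + v(3/2) + v(0).
Compatibility check (pure Neumann): taking v ≡ 1 ∈ V gives 0 = ∫_0^3/2 f dx + (1) − (-1), i.e. ∫_0^3/2 f dx must equal u'(0) − u'(3/2) = -2. Indeed ∫_0^3/2 (-x^2 + 2*x - 25/12) dx = -2, so the data are compatible. The solution is then unique only up to an additive constant (fix it e.g. by requiring ∫_0^3/2 u dx = 0).


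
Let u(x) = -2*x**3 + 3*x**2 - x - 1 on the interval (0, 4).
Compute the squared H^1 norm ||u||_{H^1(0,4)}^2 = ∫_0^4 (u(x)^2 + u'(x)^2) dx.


||u||_{H^1}^2 = 768056/105

The H^1 norm (squared) on an interval (0, L) is
  ||u||_{H^1}^2 = ∫_0^L u(x)^2 dx + ∫_0^L u'(x)^2 dx.
Compute u'(x) = -6*x**2 + 6*x - 1.
Then u(x)^2 = 4*x**6 - 12*x**5 + 13*x**4 - 2*x**3 - 5*x**2 + 2*x + 1 and u'(x)^2 = 36*x**4 - 72*x**3 + 48*x**2 - 12*x + 1.
Integrate each monomial from 0 to 4 using ∫_0^4 c·x^n dx = c·4^(n+1)/(n+1):
  ∫_0^4 u(x)^2 dx = ∫_0^4 (4*x^6 - 12*x^5 + 13*x^4 - 2*x^3 - 5*x^2 + 2*x + 1) dx. Term by term:
    ∫_0^4 4*x^6 dx = 65536/7;  ∫_0^4 -12*x^5 dx = -8192;  ∫_0^4 13*x^4 dx = 13312/5;
    ∫_0^4 -2*x^3 dx = -128;  ∫_0^4 -5*x^2 dx = -320/3;  ∫_0^4 2*x dx = 16;
    ∫_0^4 1 dx = 4.
  Sum: 65536/7 − 8192 + 13312/5 − 128 − 320/3 + 16 + 4 = 379892/105.
  ∫_0^4 u'(x)^2 dx = ∫_0^4 (36*x^4 - 72*x^3 + 48*x^2 - 12*x + 1) dx. Term by term:
    ∫_0^4 36*x^4 dx = 36864/5;  ∫_0^4 -72*x^3 dx = -4608;  ∫_0^4 48*x^2 dx = 1024;
    ∫_0^4 -12*x dx = -96;  ∫_0^4 1 dx = 4.
  Sum: 36864/5 − 4608 + 1024 − 96 + 4 = 18484/5.
Adding: ||u||_{H^1}^2 = 379892/105 + 18484/5 = 768056/105.


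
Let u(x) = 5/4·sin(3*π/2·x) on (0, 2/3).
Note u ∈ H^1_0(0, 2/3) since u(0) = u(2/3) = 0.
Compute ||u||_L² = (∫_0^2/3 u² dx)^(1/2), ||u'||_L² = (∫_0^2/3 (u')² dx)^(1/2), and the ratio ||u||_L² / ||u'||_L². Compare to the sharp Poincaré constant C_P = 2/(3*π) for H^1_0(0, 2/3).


||u||_L² / ||u'||_L² = 2/(3*π) = C_P.

u(x) = 5/4·sin(3*π/2·x), so u'(x) = 15*π*cos(3*π*x/2)/8.
Writing u(x) = A·sin(kπx/L) with A = 5/4 and k = 1, use ∫_0^L sin²(kπx/L) dx = L/2 and ∫_0^L cos²(kπx/L) dx = L/2.
u² = 25/16·sin²(3*π/2·x) and (u')² = 225*π^2/64·cos²(3*π/2·x), and each of sin², cos² integrates to L/2 = 1/3 over (0, 2/3).
∫_0^2/3 u² dx = 25/48, so ||u||_L² = 5*sqrt(3)/12.
∫_0^2/3 (u')² dx = 75*π^2/64, so ||u'||_L² = 5*sqrt(3)*π/8.
Ratio ||u||_L² / ||u'||_L² = 2/(3*π).
Sharp Poincaré constant on H^1_0(0, 2/3) is C_P = L/π = 2/(3*π), achieved by sin(3*π/2·x).
This is the k = 1 eigenfunction (up to amplitude), so the ratio equals the sharp Poincaré constant exactly.


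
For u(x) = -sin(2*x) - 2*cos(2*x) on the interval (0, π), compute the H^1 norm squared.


||u||_{H^1(0,π)}^2 = 25*π/2

u'(x) = 4*sin(2*x) - 2*cos(2*x).
Expand u² and (u')² and integrate term by term on (0, π), using: for integers n ≥ 1, ∫_0^π sin²(nx) dx = ∫_0^π cos²(nx) dx = π/2; for n ≠ n', ∫_0^π sin(nx)sin(n'x) dx = ∫_0^π cos(nx)cos(n'x) dx = 0; and by product-to-sum, ∫_0^π sin(nx)cos(n'x) dx = ½∫_0^π [sin((n+n')x) + sin((n−n')x)] dx, which is 0 when n+n' is even and 2n/(n²−n'²) when n+n' is odd (it need not vanish on (0, π)).
  u² squared terms: (-1)²·∫sin(2x)² dx = 1·π/2 = π/2;  (-2)²·∫cos(2x)² dx = 4·π/2 = 2*π.
  u² cross terms: 2·(-1)·(-2)·∫sin(2x)·cos(2x) dx = 4·(0) = 0.
  So ∫_0^π u² dx = π/2 + 2*π + 0 = 5*π/2.
  (u')² squared terms: (-2)²·∫cos(2x)² dx = 4·π/2 = 2*π;  (4)²·∫sin(2x)² dx = 16·π/2 = 8*π.
  (u')² cross terms: 2·(-2)·(4)·∫cos(2x)·sin(2x) dx = -16·(0) = 0.
  So ∫_0^π (u')² dx = 2*π + 8*π + 0 = 10*π.
||u||_{H^1}^2 = (5*π/2) + (10*π) = 25*π/2.


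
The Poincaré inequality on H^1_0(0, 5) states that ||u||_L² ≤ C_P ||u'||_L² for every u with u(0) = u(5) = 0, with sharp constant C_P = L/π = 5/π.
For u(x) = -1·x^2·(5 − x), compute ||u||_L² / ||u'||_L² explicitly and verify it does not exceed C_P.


||u||_L² / ||u'||_L² = 5*sqrt(14)/14 < C_P = 5/π.

u(x) = -1·x^2·(5 − x), so u'(x) = x*(3*x - 10).
u(x) = -1·x^2·(5 − x) vanishes at x = 0 and x = 5, so u ∈ H^1_0(0, 5). Differentiate via the product rule and integrate the resulting polynomials term by term.
  ∫_0^5 u² dx = ∫_0^5 (x^6 - 10*x^5 + 25*x^4) dx. Term by term:
    ∫_0^5 x^6 dx = 78125/7;  ∫_0^5 -10*x^5 dx = -78125/3;  ∫_0^5 25*x^4 dx = 15625.
  Sum: 78125/7 − 78125/3 + 15625 = 15625/21.
  ∫_0^5 (u')² dx = ∫_0^5 (9*x^4 - 60*x^3 + 100*x^2) dx. Term by term:
    ∫_0^5 9*x^4 dx = 5625;  ∫_0^5 -60*x^3 dx = -9375;  ∫_0^5 100*x^2 dx = 12500/3.
  Sum: 5625 − 9375 + 12500/3 = 1250/3.
∫_0^5 u² dx = 15625/21, so ||u||_L² = 125*sqrt(21)/21.
∫_0^5 (u')² dx = 1250/3, so ||u'||_L² = 25*sqrt(6)/3.
Ratio ||u||_L² / ||u'||_L² = 5*sqrt(14)/14.
Sharp Poincaré constant on H^1_0(0, 5) is C_P = L/π = 5/π, achieved by sin(π/5·x).
A polynomial bump cannot attain the sharp Poincaré constant (only the first sine eigenfunction does), so the ratio is strictly less than C_P, consistent with ||u||_L² ≤ C_P ||u'||_L².


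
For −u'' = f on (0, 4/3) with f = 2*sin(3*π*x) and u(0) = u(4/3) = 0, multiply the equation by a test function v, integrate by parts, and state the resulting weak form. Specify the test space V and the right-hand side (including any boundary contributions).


V = H^1_0(0, 4/3) (so v(0) = v(4/3) = 0); weak form: ∫_0^4/3 u'v' dx = ∫_0^4/3 (2*sin(3*π*x)) v dx for all v ∈ V.

Multiply both sides by a test function v and integrate from 0 to 4/3:
  ∫_0^4/3 −u''(x) v(x) dx = ∫_0^4/3 f(x) v(x) dx.
Integrate the LHS by parts once:
  ∫_0^4/3 −u'' v dx = −[u'(x) v(x)]_0^4/3 + ∫_0^4/3 u'(x) v'(x) dx.
Thus ∫_0^4/3 u'(x) v'(x) dx = ∫_0^4/3 f(x) v(x) dx + [u'(x) v(x)]_0^4/3.
Choose V so that boundary terms are either known or forced to vanish.
u is Dirichlet: u(0) = u(4/3) = 0. Let V = H^1_0(0, 4/3); then v(0) = v(4/3) = 0, and [u' v]_0^4/3 = 0.
Weak formulation: find u (satisfying any essential BC) such that ∫_0^4/3 u'(x) v'(x) dx = ∫_0^4/3 f v dx for all v ∈ V.
Substituting f(x) = 2*sin(3*π*x), the right-hand side is ∫_0^4/3 (2*sin(3*π*x)) v dx.


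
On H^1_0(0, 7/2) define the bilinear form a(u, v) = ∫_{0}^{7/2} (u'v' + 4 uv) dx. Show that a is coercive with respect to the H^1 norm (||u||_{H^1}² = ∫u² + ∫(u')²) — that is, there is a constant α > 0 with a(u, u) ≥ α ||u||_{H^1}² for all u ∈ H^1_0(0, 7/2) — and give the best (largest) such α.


α = 1

Coercivity of a(·,·) on H^1_0(0, 7/2) means a(u, u) ≥ α ||u||_{H^1}² for every u ∈ H^1_0.
The interval has length L = 7/2, and Poincaré/coercivity depend only on L. Here a(u, u) = ∫(u')² + (4)·∫u².
Here c = 4 ≥ 1, so a(u,u) = ∫(u')² + c∫u² ≥ ∫(u')² + ∫u² = ||u||_{H^1}², i.e. α = 1 works. No larger α is possible: a(u,u) ≥ α||u||_{H^1}² means (1−α)∫(u')² ≥ (α−c)∫u², and for the modes u_n = sin(nπ(x−x₀)/L) (x₀ the left endpoint) one has ∫u_n²/∫(u_n')² = (L/(nπ))² → 0, so a(u_n,u_n)/||u_n||_{H^1}² → 1. Hence the optimal constant is α = 1.
Therefore α = 1.


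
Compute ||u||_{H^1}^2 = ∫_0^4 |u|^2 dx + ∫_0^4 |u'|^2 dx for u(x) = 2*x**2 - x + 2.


||u||_{H^1}^2 = 15308/15

The H^1 norm (squared) on an interval (0, L) is
  ||u||_{H^1}^2 = ∫_0^L u(x)^2 dx + ∫_0^L u'(x)^2 dx.
Compute u'(x) = 4*x - 1.
Then u(x)^2 = 4*x**4 - 4*x**3 + 9*x**2 - 4*x + 4 and u'(x)^2 = 16*x**2 - 8*x + 1.
Integrate each monomial from 0 to 4 using ∫_0^4 c·x^n dx = c·4^(n+1)/(n+1):
  ∫_0^4 u(x)^2 dx = ∫_0^4 (4*x^4 - 4*x^3 + 9*x^2 - 4*x + 4) dx. Term by term:
    ∫_0^4 4*x^4 dx = 4096/5;  ∫_0^4 -4*x^3 dx = -256;  ∫_0^4 9*x^2 dx = 192;
    ∫_0^4 -4*x dx = -32;  ∫_0^4 4 dx = 16.
  Sum: 4096/5 − 256 + 192 − 32 + 16 = 3696/5.
  ∫_0^4 u'(x)^2 dx = ∫_0^4 (16*x^2 - 8*x + 1) dx. Term by term:
    ∫_0^4 16*x^2 dx = 1024/3;  ∫_0^4 -8*x dx = -64;  ∫_0^4 1 dx = 4.
  Sum: 1024/3 − 64 + 4 = 844/3.
Adding: ||u||_{H^1}^2 = 3696/5 + 844/3 = 15308/15.


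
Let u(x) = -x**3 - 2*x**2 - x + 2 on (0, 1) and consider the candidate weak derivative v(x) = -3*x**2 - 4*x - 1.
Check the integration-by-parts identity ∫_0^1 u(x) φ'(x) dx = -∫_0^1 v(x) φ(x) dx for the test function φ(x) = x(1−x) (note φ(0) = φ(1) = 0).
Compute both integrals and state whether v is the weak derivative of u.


LHS = 13/20, RHS = 13/20. Yes, v = u' weakly.

u(x) = -x**3 - 2*x**2 - x + 2, classical derivative u'(x) = -3*x**2 - 4*x - 1.
φ(x) = x(1−x), so φ'(x) = 1 - 2*x.
Note φ(0) = φ(1) = 0, so the boundary term u·φ vanishes.
LHS = ∫_0^1 u(x) φ'(x) dx = ∫_0^1 (2*x^4 + 3*x^3 - 5*x + 2) dx. Term by term:
  ∫_0^1 2*x^4 dx = 2/5;  ∫_0^1 3*x^3 dx = 3/4;  ∫_0^1 -5*x dx = -5/2;
  ∫_0^1 2 dx = 2.
Sum: 2/5 + 3/4 − 5/2 + 2 = 13/20.
So LHS = 13/20.
∫_0^1 v(x) φ(x) dx = ∫_0^1 (3*x^4 + x^3 - 3*x^2 - x) dx. Term by term:
  ∫_0^1 3*x^4 dx = 3/5;  ∫_0^1 x^3 dx = 1/4;  ∫_0^1 -3*x^2 dx = -1;
  ∫_0^1 -x dx = -1/2.
Sum: 3/5 + 1/4 − 1 − 1/2 = -13/20.
So RHS = -∫_0^1 v(x) φ(x) dx = 13/20.
LHS = RHS, so the identity holds for this test φ.
Moreover u is smooth here and v(x) = u'(x) = -3*x**2 - 4*x - 1 pointwise, so the identity holds for every test function. Hence v is the weak derivative of u.


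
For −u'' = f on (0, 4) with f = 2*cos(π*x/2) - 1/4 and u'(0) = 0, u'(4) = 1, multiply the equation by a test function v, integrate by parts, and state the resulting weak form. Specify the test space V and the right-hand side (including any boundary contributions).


V = H^1(0, 4) (v unrestricted at boundary; u is determined up to an additive constant); weak form: ∫_0^4 u'v' dx = ∫_0^4 (2*cos(π*x/2) - 1/4) v dx + v(4) for all v ∈ V.

Multiply both sides by a test function v and integrate from 0 to 4:
  ∫_0^4 −u''(x) v(x) dx = ∫_0^4 f(x) v(x) dx.
Integrate the LHS by parts once:
  ∫_0^4 −u'' v dx = −[u'(x) v(x)]_0^4 + ∫_0^4 u'(x) v'(x) dx.
Thus ∫_0^4 u'(x) v'(x) dx = ∫_0^4 f(x) v(x) dx + [u'(x) v(x)]_0^4.
Choose V so that boundary terms are either known or forced to vanish.
u has inhomogeneous Neumann u'(0) = 0, u'(4) = 1. [u' v]_0^4 = (1)·v(4) − (0)·v(0) = v(4). Take V = H^1(0, 4); boundary term becomes part of RHS.
Weak formulation: find u (satisfying any essential BC) such that ∫_0^4 u'(x) v'(x) dx = ∫_0^4 f v dx + v(4) for all v ∈ V (Neumann data are natural BCs: they enter the RHS as boundary terms).
Substituting f(x) = 2*cos(π*x/2) - 1/4, the right-hand side is ∫_0^4 (2*cos(π*x/2) - 1/4) v dx + v(4).
Compatibility check (pure Neumann): taking v ≡ 1 ∈ V gives 0 = ∫_0^4 f dx + (1) − (0), i.e. ∫_0^4 f dx must equal u'(0) − u'(4) = -1. Indeed ∫_0^4 (2*cos(π*x/2) - 1/4) dx = -1, so the data are compatible. The solution is then unique only up to an additive constant (fix it e.g. by requiring ∫_0^4 u dx = 0).


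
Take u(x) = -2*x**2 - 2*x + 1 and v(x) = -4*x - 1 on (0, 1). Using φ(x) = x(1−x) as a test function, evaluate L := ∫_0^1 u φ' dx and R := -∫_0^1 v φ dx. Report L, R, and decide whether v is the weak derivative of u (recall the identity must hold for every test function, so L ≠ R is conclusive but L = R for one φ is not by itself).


LHS = 2/3, RHS = 1/2. No, v is not the weak derivative of u.

u(x) = -2*x**2 - 2*x + 1, classical derivative u'(x) = -4*x - 2.
φ(x) = x(1−x), so φ'(x) = 1 - 2*x.
Note φ(0) = φ(1) = 0, so the boundary term u·φ vanishes.
LHS = ∫_0^1 u(x) φ'(x) dx = ∫_0^1 (4*x^3 + 2*x^2 - 4*x + 1) dx. Term by term:
  ∫_0^1 4*x^3 dx = 1;  ∫_0^1 2*x^2 dx = 2/3;  ∫_0^1 -4*x dx = -2;
  ∫_0^1 1 dx = 1.
Sum: 1 + 2/3 − 2 + 1 = 2/3.
So LHS = 2/3.
∫_0^1 v(x) φ(x) dx = ∫_0^1 (4*x^3 - 3*x^2 - x) dx. Term by term:
  ∫_0^1 4*x^3 dx = 1;  ∫_0^1 -3*x^2 dx = -1;  ∫_0^1 -x dx = -1/2.
Sum: 1 − 1 − 1/2 = -1/2.
So RHS = -∫_0^1 v(x) φ(x) dx = 1/2.
LHS − RHS = 1/6 ≠ 0, so the identity fails.
(For a valid weak derivative the identity must hold for EVERY test function, in particular this one. The failure shows v is NOT the weak derivative of u.)
Correct weak derivative would be u'(x) = -4*x - 2.


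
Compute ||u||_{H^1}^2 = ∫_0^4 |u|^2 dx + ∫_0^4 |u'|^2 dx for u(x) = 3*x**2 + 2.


||u||_{H^1}^2 = 14416/5

The H^1 norm (squared) on an interval (0, L) is
  ||u||_{H^1}^2 = ∫_0^L u(x)^2 dx + ∫_0^L u'(x)^2 dx.
Compute u'(x) = 6*x.
Then u(x)^2 = 9*x**4 + 12*x**2 + 4 and u'(x)^2 = 36*x**2.
Integrate each monomial from 0 to 4 using ∫_0^4 c·x^n dx = c·4^(n+1)/(n+1):
  ∫_0^4 u(x)^2 dx = ∫_0^4 (9*x^4 + 12*x^2 + 4) dx. Term by term:
    ∫_0^4 9*x^4 dx = 9216/5;  ∫_0^4 12*x^2 dx = 256;  ∫_0^4 4 dx = 16.
  Sum: 9216/5 + 256 + 16 = 10576/5.
  ∫_0^4 u'(x)^2 dx = ∫_0^4 (36*x^2) dx. Term by term:
    ∫_0^4 36*x^2 dx = 768.
Adding: ||u||_{H^1}^2 = 10576/5 + 768 = 14416/5.


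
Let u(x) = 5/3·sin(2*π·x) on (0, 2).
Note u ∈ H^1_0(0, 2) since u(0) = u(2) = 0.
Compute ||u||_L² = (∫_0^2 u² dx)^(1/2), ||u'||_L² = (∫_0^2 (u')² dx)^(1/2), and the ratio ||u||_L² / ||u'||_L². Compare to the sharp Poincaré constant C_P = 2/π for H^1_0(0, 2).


||u||_L² / ||u'||_L² = 1/(2*π) < C_P = 2/π.

u(x) = 5/3·sin(2*π·x), so u'(x) = 10*π*cos(2*π*x)/3.
Writing u(x) = A·sin(kπx/L) with A = 5/3 and k = 4, use ∫_0^L sin²(kπx/L) dx = L/2 and ∫_0^L cos²(kπx/L) dx = L/2.
u² = 25/9·sin²(2*π·x) and (u')² = 100*π^2/9·cos²(2*π·x), and each of sin², cos² integrates to L/2 = 1 over (0, 2).
∫_0^2 u² dx = 25/9, so ||u||_L² = 5/3.
∫_0^2 (u')² dx = 100*π^2/9, so ||u'||_L² = 10*π/3.
Ratio ||u||_L² / ||u'||_L² = 1/(2*π).
Sharp Poincaré constant on H^1_0(0, 2) is C_P = L/π = 2/π, achieved by sin(π/2·x).
This is the k = 4 harmonic; the ratio L/(kπ) is strictly less than C_P = L/π, consistent with the sharp inequality ||u||_L² ≤ C_P ||u'||_L².


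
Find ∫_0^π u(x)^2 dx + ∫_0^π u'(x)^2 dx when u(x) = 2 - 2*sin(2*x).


||u||_{H^1(0,π)}^2 = 14*π

u'(x) = -4*cos(2*x).
Expand u² and (u')² and integrate term by term on (0, π), using: for integers n ≥ 1, ∫_0^π sin²(nx) dx = ∫_0^π cos²(nx) dx = π/2; for n ≠ n', ∫_0^π sin(nx)sin(n'x) dx = ∫_0^π cos(nx)cos(n'x) dx = 0; and by product-to-sum, ∫_0^π sin(nx)cos(n'x) dx = ½∫_0^π [sin((n+n')x) + sin((n−n')x)] dx, which is 0 when n+n' is even and 2n/(n²−n'²) when n+n' is odd (it need not vanish on (0, π)). For the constant mode: ∫_0^π 1 dx = π, ∫_0^π cos(nx) dx = 0, ∫_0^π sin(nx) dx = (1−(−1)^n)/n.
  u² squared terms: (2)²·∫1 dx = 4·π = 4*π;  (-2)²·∫sin(2x)² dx = 4·π/2 = 2*π.
  u² cross terms: 2·(2)·(-2)·∫1·sin(2x) dx = -8·(0) = 0.
  So ∫_0^π u² dx = 4*π + 2*π + 0 = 6*π.
  (u')² squared terms: (-4)²·∫cos(2x)² dx = 16·π/2 = 8*π.
  So ∫_0^π (u')² dx = 8*π.
||u||_{H^1}^2 = (6*π) + (8*π) = 14*π.


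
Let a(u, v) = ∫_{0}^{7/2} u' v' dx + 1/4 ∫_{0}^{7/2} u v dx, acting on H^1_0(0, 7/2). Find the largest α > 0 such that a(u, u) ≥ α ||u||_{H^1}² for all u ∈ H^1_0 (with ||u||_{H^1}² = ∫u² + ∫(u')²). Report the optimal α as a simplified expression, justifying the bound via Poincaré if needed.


α = (49 + 16*π^2)/(4*(4*π^2 + 49))

Coercivity of a(·,·) on H^1_0(0, 7/2) means a(u, u) ≥ α ||u||_{H^1}² for every u ∈ H^1_0.
The interval has length L = 7/2, and Poincaré/coercivity depend only on L. Here a(u, u) = ∫(u')² + (1/4)·∫u².
Here 0 < c = 1/4 < 1. The condition a(u,u) ≥ α||u||_{H^1}² reads (1−α)∫(u')² ≥ (α−c)∫u². Any admissible α is ≤ 1 (rapidly oscillating u have ∫u²/∫(u')² → 0), and α = 1 would force 0 ≥ (1−c)∫u², impossible since c < 1; so 1−α > 0. By the sharp Poincaré inequality on H^1_0 of an interval of length L, ∫(u')² ≥ (π/L)²∫u² with equality for the first sine mode sin(π(x−x₀)/L) (x₀ the left endpoint), so the inequality holds for all u iff (1−α)(π/L)² ≥ α − c, i.e. α ≤ ((π/L)² + c)/((π/L)² + 1) = (1 + c(L/π)²)/(1 + (L/π)²). With (π/L)² = 4*π^2/49 and c = 1/4, the largest admissible constant is α = ((π/L)² + c)/((π/L)² + 1).
Simplifying, α = (49 + 16*π^2)/(4*(4*π^2 + 49)).


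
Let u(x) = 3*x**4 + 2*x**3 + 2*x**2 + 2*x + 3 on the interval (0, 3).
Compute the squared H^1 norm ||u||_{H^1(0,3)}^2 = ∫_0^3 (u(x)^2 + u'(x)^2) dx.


||u||_{H^1}^2 = 7723119/70

The H^1 norm (squared) on an interval (0, L) is
  ||u||_{H^1}^2 = ∫_0^L u(x)^2 dx + ∫_0^L u'(x)^2 dx.
Compute u'(x) = 12*x**3 + 6*x**2 + 4*x + 2.
Then u(x)^2 = 9*x**8 + 12*x**7 + 16*x**6 + 20*x**5 + 30*x**4 + 20*x**3 + 16*x**2 + 12*x + 9 and u'(x)^2 = 144*x**6 + 144*x**5 + 132*x**4 + 96*x**3 + 40*x**2 + 16*x + 4.
Integrate each monomial from 0 to 3 using ∫_0^3 c·x^n dx = c·3^(n+1)/(n+1):
  ∫_0^3 u(x)^2 dx = ∫_0^3 (9*x^8 + 12*x^7 + 16*x^6 + 20*x^5 + 30*x^4 + 20*x^3 + 16*x^2 + 12*x + 9) dx. Term by term:
    ∫_0^3 9*x^8 dx = 19683;  ∫_0^3 12*x^7 dx = 19683/2;  ∫_0^3 16*x^6 dx = 34992/7;
    ∫_0^3 20*x^5 dx = 2430;  ∫_0^3 30*x^4 dx = 1458;  ∫_0^3 20*x^3 dx = 405;
    ∫_0^3 16*x^2 dx = 144;  ∫_0^3 12*x dx = 54;  ∫_0^3 9 dx = 27.
  Sum: 19683 + 19683/2 + 34992/7 + 2430 + 1458 + 405 + 144 + 54 + 27 = 546579/14.
  ∫_0^3 u'(x)^2 dx = ∫_0^3 (144*x^6 + 144*x^5 + 132*x^4 + 96*x^3 + 40*x^2 + 16*x + 4) dx. Term by term:
    ∫_0^3 144*x^6 dx = 314928/7;  ∫_0^3 144*x^5 dx = 17496;  ∫_0^3 132*x^4 dx = 32076/5;
    ∫_0^3 96*x^3 dx = 1944;  ∫_0^3 40*x^2 dx = 360;  ∫_0^3 16*x dx = 72;
    ∫_0^3 4 dx = 12.
  Sum: 314928/7 + 17496 + 32076/5 + 1944 + 360 + 72 + 12 = 2495112/35.
Adding: ||u||_{H^1}^2 = 546579/14 + 2495112/35 = 7723119/70.


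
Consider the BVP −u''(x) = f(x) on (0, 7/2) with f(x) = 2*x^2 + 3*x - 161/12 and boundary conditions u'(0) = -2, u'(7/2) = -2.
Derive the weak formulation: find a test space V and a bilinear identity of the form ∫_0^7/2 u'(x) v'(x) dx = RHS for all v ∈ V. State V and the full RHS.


V = H^1(0, 7/2) (v unrestricted at boundary; u is determined up to an additive constant); weak form: ∫_0^7/2 u'v' dx = ∫_0^7/2 (2*x^2 + 3*x - 161/12) v dx − 2·v(7/2) + 2·v(0) for all v ∈ V.

Multiply both sides by a test function v and integrate from 0 to 7/2:
  ∫_0^7/2 −u''(x) v(x) dx = ∫_0^7/2 f(x) v(x) dx.
Integrate the LHS by parts once:
  ∫_0^7/2 −u'' v dx = −[u'(x) v(x)]_0^7/2 + ∫_0^7/2 u'(x) v'(x) dx.
Thus ∫_0^7/2 u'(x) v'(x) dx = ∫_0^7/2 f(x) v(x) dx + [u'(x) v(x)]_0^7/2.
Choose V so that boundary terms are either known or forced to vanish.
u has inhomogeneous Neumann u'(0) = -2, u'(7/2) = -2. [u' v]_0^7/2 = (-2)·v(7/2) − (-2)·v(0) = − 2·v(7/2) + 2·v(0). Take V = H^1(0, 7/2); boundary term becomes part of RHS.
Weak formulation: find u (satisfying any essential BC) such that ∫_0^7/2 u'(x) v'(x) dx = ∫_0^7/2 f v dx − 2·v(7/2) + 2·v(0) for all v ∈ V (Neumann data are natural BCs: they enter the RHS as boundary terms).
Substituting f(x) = 2*x^2 + 3*x - 161/12, the right-hand side is ∫_0^7/2 (2*x^2 + 3*x - 161/12) v dx − 2·v(7/2) + 2·v(0).
Compatibility check (pure Neumann): taking v ≡ 1 ∈ V gives 0 = ∫_0^7/2 f dx + (-2) − (-2), i.e. ∫_0^7/2 f dx must equal u'(0) − u'(7/2) = 0. Indeed ∫_0^7/2 (2*x^2 + 3*x - 161/12) dx = 0, so the data are compatible. The solution is then unique only up to an additive constant (fix it e.g. by requiring ∫_0^7/2 u dx = 0).


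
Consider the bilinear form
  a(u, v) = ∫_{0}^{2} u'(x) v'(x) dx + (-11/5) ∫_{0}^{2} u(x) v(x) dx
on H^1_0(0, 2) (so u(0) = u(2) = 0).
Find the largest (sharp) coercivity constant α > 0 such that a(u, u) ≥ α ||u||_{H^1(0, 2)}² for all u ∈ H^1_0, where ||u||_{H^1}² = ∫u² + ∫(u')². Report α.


α = (-44/5 + π^2)/(4 + π^2)

Coercivity of a(·,·) on H^1_0(0, 2) means a(u, u) ≥ α ||u||_{H^1}² for every u ∈ H^1_0.
The interval has length L = 2, and Poincaré/coercivity depend only on L. Here a(u, u) = ∫(u')² + (-11/5)·∫u².
Here c = -11/5 < 0 with |c| < (π/L)² = π^2/4, so coercivity still holds. The condition a(u,u) ≥ α||u||_{H^1}² reads (1−α)∫(u')² ≥ (α−c)∫u². Any admissible α is ≤ 1 (rapidly oscillating u have ∫u²/∫(u')² → 0), and α = 1 would force 0 ≥ (1−c)∫u², impossible since c < 1; so 1−α > 0. By the sharp Poincaré inequality on H^1_0 of an interval of length L, ∫(u')² ≥ (π/L)²∫u² with equality for the first sine mode sin(π(x−x₀)/L) (x₀ the left endpoint), so the inequality holds for all u iff (1−α)(π/L)² ≥ α − c, i.e. α ≤ ((π/L)² + c)/((π/L)² + 1) = (1 + c(L/π)²)/(1 + (L/π)²). (Direct route, valid since c ≤ 0: Poincaré gives c∫u² ≥ c(L/π)²∫(u')², so a(u,u) ≥ (1 + c(L/π)²)∫(u')², while ||u||_{H^1}² ≤ (1 + (L/π)²)∫(u')²; dividing yields the same α.) With (π/L)² = π^2/4 and c = -11/5, the largest admissible constant is α = ((π/L)² + c)/((π/L)² + 1).
Simplifying, α = (-44/5 + π^2)/(4 + π^2).


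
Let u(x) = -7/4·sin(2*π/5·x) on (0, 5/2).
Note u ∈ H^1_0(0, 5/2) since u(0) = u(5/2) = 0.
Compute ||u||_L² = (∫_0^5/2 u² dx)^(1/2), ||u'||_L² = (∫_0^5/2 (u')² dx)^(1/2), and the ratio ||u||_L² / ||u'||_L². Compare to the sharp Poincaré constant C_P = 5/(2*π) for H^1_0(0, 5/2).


||u||_L² / ||u'||_L² = 5/(2*π) = C_P.

u(x) = -7/4·sin(2*π/5·x), so u'(x) = -7*π*cos(2*π*x/5)/10.
Writing u(x) = A·sin(kπx/L) with A = -7/4 and k = 1, use ∫_0^L sin²(kπx/L) dx = L/2 and ∫_0^L cos²(kπx/L) dx = L/2.
u² = 49/16·sin²(2*π/5·x) and (u')² = 49*π^2/100·cos²(2*π/5·x), and each of sin², cos² integrates to L/2 = 5/4 over (0, 5/2).
∫_0^5/2 u² dx = 245/64, so ||u||_L² = 7*sqrt(5)/8.
∫_0^5/2 (u')² dx = 49*π^2/80, so ||u'||_L² = 7*sqrt(5)*π/20.
Ratio ||u||_L² / ||u'||_L² = 5/(2*π).
Sharp Poincaré constant on H^1_0(0, 5/2) is C_P = L/π = 5/(2*π), achieved by sin(2*π/5·x).
This is the k = 1 eigenfunction (up to amplitude), so the ratio equals the sharp Poincaré constant exactly.


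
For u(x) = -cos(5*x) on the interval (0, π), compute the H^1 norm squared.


||u||_{H^1(0,π)}^2 = 13*π

u'(x) = 5*sin(5*x).
Expand u² and (u')² and integrate term by term on (0, π), using: for integers n ≥ 1, ∫_0^π sin²(nx) dx = ∫_0^π cos²(nx) dx = π/2; for n ≠ n', ∫_0^π sin(nx)sin(n'x) dx = ∫_0^π cos(nx)cos(n'x) dx = 0; and by product-to-sum, ∫_0^π sin(nx)cos(n'x) dx = ½∫_0^π [sin((n+n')x) + sin((n−n')x)] dx, which is 0 when n+n' is even and 2n/(n²−n'²) when n+n' is odd (it need not vanish on (0, π)).
  u² squared terms: (-1)²·∫cos(5x)² dx = 1·π/2 = π/2.
  So ∫_0^π u² dx = π/2.
  (u')² squared terms: (5)²·∫sin(5x)² dx = 25·π/2 = 25*π/2.
  So ∫_0^π (u')² dx = 25*π/2.
||u||_{H^1}^2 = (π/2) + (25*π/2) = 13*π.


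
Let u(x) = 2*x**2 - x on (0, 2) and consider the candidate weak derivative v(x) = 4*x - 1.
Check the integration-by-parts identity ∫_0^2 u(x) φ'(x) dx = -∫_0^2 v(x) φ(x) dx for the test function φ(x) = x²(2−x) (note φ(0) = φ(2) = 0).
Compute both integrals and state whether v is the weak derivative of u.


LHS = -76/15, RHS = -76/15. Yes, v = u' weakly.

u(x) = 2*x**2 - x, classical derivative u'(x) = 4*x - 1.
φ(x) = x²(2−x), so φ'(x) = x*(4 - 3*x).
Note φ(0) = φ(2) = 0, so the boundary term u·φ vanishes.
LHS = ∫_0^2 u(x) φ'(x) dx = ∫_0^2 (-6*x^4 + 11*x^3 - 4*x^2) dx. Term by term:
  ∫_0^2 -6*x^4 dx = -192/5;  ∫_0^2 11*x^3 dx = 44;  ∫_0^2 -4*x^2 dx = -32/3.
Sum: -192/5 + 44 − 32/3 = -76/15.
So LHS = -76/15.
∫_0^2 v(x) φ(x) dx = ∫_0^2 (-4*x^4 + 9*x^3 - 2*x^2) dx. Term by term:
  ∫_0^2 -4*x^4 dx = -128/5;  ∫_0^2 9*x^3 dx = 36;  ∫_0^2 -2*x^2 dx = -16/3.
Sum: -128/5 + 36 − 16/3 = 76/15.
So RHS = -∫_0^2 v(x) φ(x) dx = -76/15.
LHS = RHS, so the identity holds for this test φ.
Moreover u is smooth here and v(x) = u'(x) = 4*x - 1 pointwise, so the identity holds for every test function. Hence v is the weak derivative of u.


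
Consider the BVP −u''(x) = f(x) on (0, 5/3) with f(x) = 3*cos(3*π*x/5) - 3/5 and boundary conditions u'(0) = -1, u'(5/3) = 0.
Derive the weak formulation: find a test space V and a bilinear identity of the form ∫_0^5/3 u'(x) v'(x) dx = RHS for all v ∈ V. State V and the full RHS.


V = H^1(0, 5/3) (v unrestricted at boundary; u is determined up to an additive constant); weak form: ∫_0^5/3 u'v' dx = ∫_0^5/3 (3*cos(3*π*x/5) - 3/5) v dx + v(0) for all v ∈ V.

Multiply both sides by a test function v and integrate from 0 to 5/3:
  ∫_0^5/3 −u''(x) v(x) dx = ∫_0^5/3 f(x) v(x) dx.
Integrate the LHS by parts once:
  ∫_0^5/3 −u'' v dx = −[u'(x) v(x)]_0^5/3 + ∫_0^5/3 u'(x) v'(x) dx.
Thus ∫_0^5/3 u'(x) v'(x) dx = ∫_0^5/3 f(x) v(x) dx + [u'(x) v(x)]_0^5/3.
Choose V so that boundary terms are either known or forced to vanish.
u has inhomogeneous Neumann u'(0) = -1, u'(5/3) = 0. [u' v]_0^5/3 = (0)·v(5/3) − (-1)·v(0) = v(0). Take V = H^1(0, 5/3); boundary term becomes part of RHS.
Weak formulation: find u (satisfying any essential BC) such that ∫_0^5/3 u'(x) v'(x) dx = ∫_0^5/3 f v dx + v(0) for all v ∈ V (Neumann data are natural BCs: they enter the RHS as boundary terms).
Substituting f(x) = 3*cos(3*π*x/5) - 3/5, the right-hand side is ∫_0^5/3 (3*cos(3*π*x/5) - 3/5) v dx + v(0).
Compatibility check (pure Neumann): taking v ≡ 1 ∈ V gives 0 = ∫_0^5/3 f dx + (0) − (-1), i.e. ∫_0^5/3 f dx must equal u'(0) − u'(5/3) = -1. Indeed ∫_0^5/3 (3*cos(3*π*x/5) - 3/5) dx = -1, so the data are compatible. The solution is then unique only up to an additive constant (fix it e.g. by requiring ∫_0^5/3 u dx = 0).


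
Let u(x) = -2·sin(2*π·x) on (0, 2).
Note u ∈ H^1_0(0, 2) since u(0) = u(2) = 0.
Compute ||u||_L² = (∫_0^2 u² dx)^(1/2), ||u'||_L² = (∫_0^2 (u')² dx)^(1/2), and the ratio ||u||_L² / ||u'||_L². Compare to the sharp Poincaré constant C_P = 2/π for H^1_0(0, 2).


||u||_L² / ||u'||_L² = 1/(2*π) < C_P = 2/π.

u(x) = -2·sin(2*π·x), so u'(x) = -4*π*cos(2*π*x).
Writing u(x) = A·sin(kπx/L) with A = -2 and k = 4, use ∫_0^L sin²(kπx/L) dx = L/2 and ∫_0^L cos²(kπx/L) dx = L/2.
u² = 4·sin²(2*π·x) and (u')² = 16*π^2·cos²(2*π·x), and each of sin², cos² integrates to L/2 = 1 over (0, 2).
∫_0^2 u² dx = 4, so ||u||_L² = 2.
∫_0^2 (u')² dx = 16*π^2, so ||u'||_L² = 4*π.
Ratio ||u||_L² / ||u'||_L² = 1/(2*π).
Sharp Poincaré constant on H^1_0(0, 2) is C_P = L/π = 2/π, achieved by sin(π/2·x).
This is the k = 4 harmonic; the ratio L/(kπ) is strictly less than C_P = L/π, consistent with the sharp inequality ||u||_L² ≤ C_P ||u'||_L².


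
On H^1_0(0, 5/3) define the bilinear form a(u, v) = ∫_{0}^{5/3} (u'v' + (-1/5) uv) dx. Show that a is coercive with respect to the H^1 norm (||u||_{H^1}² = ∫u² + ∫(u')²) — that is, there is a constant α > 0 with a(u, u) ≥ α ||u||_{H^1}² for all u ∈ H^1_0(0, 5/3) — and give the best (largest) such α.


α = (-5 + 9*π^2)/(25 + 9*π^2)

Coercivity of a(·,·) on H^1_0(0, 5/3) means a(u, u) ≥ α ||u||_{H^1}² for every u ∈ H^1_0.
The interval has length L = 5/3, and Poincaré/coercivity depend only on L. Here a(u, u) = ∫(u')² + (-1/5)·∫u².
Here c = -1/5 < 0 with |c| < (π/L)² = 9*π^2/25, so coercivity still holds. The condition a(u,u) ≥ α||u||_{H^1}² reads (1−α)∫(u')² ≥ (α−c)∫u². Any admissible α is ≤ 1 (rapidly oscillating u have ∫u²/∫(u')² → 0), and α = 1 would force 0 ≥ (1−c)∫u², impossible since c < 1; so 1−α > 0. By the sharp Poincaré inequality on H^1_0 of an interval of length L, ∫(u')² ≥ (π/L)²∫u² with equality for the first sine mode sin(π(x−x₀)/L) (x₀ the left endpoint), so the inequality holds for all u iff (1−α)(π/L)² ≥ α − c, i.e. α ≤ ((π/L)² + c)/((π/L)² + 1) = (1 + c(L/π)²)/(1 + (L/π)²). (Direct route, valid since c ≤ 0: Poincaré gives c∫u² ≥ c(L/π)²∫(u')², so a(u,u) ≥ (1 + c(L/π)²)∫(u')², while ||u||_{H^1}² ≤ (1 + (L/π)²)∫(u')²; dividing yields the same α.) With (π/L)² = 9*π^2/25 and c = -1/5, the largest admissible constant is α = ((π/L)² + c)/((π/L)² + 1).
Simplifying, α = (-5 + 9*π^2)/(25 + 9*π^2).


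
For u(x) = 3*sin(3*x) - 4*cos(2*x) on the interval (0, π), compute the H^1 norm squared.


||u||_{H^1(0,π)}^2 = -144 + 85*π

u'(x) = 8*sin(2*x) + 9*cos(3*x).
Expand u² and (u')² and integrate term by term on (0, π), using: for integers n ≥ 1, ∫_0^π sin²(nx) dx = ∫_0^π cos²(nx) dx = π/2; for n ≠ n', ∫_0^π sin(nx)sin(n'x) dx = ∫_0^π cos(nx)cos(n'x) dx = 0; and by product-to-sum, ∫_0^π sin(nx)cos(n'x) dx = ½∫_0^π [sin((n+n')x) + sin((n−n')x)] dx, which is 0 when n+n' is even and 2n/(n²−n'²) when n+n' is odd (it need not vanish on (0, π)).
  u² squared terms: (-4)²·∫cos(2x)² dx = 16·π/2 = 8*π;  (3)²·∫sin(3x)² dx = 9·π/2 = 9*π/2.
  u² cross terms: 2·(-4)·(3)·∫cos(2x)·sin(3x) dx = -24·(6/5) = -144/5.
  So ∫_0^π u² dx = 8*π + 9*π/2 − 144/5 = -144/5 + 25*π/2.
  (u')² squared terms: (8)²·∫sin(2x)² dx = 64·π/2 = 32*π;  (9)²·∫cos(3x)² dx = 81·π/2 = 81*π/2.
  (u')² cross terms: 2·(8)·(9)·∫sin(2x)·cos(3x) dx = 144·(-4/5) = -576/5.
  So ∫_0^π (u')² dx = 32*π + 81*π/2 − 576/5 = -576/5 + 145*π/2.
||u||_{H^1}^2 = (-144/5 + 25*π/2) + (-576/5 + 145*π/2) = -144 + 85*π.


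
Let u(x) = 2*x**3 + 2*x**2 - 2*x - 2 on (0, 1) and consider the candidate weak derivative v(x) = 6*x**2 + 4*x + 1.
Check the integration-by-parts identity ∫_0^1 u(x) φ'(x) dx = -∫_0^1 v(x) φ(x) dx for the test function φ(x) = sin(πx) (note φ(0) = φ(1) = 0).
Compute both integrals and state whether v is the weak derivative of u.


LHS = -6/π + 24/π^3, RHS = -12/π + 24/π^3. No, v is not the weak derivative of u.

u(x) = 2*x**3 + 2*x**2 - 2*x - 2, classical derivative u'(x) = 6*x**2 + 4*x - 2.
φ(x) = sin(πx), so φ'(x) = π*cos(π*x).
Note φ(0) = φ(1) = 0, so the boundary term u·φ vanishes.
LHS = ∫_0^1 u(x) φ'(x) dx = ∫_0^1 (2*π*x^3*cos(π*x) + 2*π*x^2*cos(π*x) - 2*π*x*cos(π*x) - 2*π*cos(π*x)) dx. Term by term:
  ∫_0^1 -2*π*cos(π*x) dx = 0;  ∫_0^1 -2*π*x*cos(π*x) dx = 4/π;  ∫_0^1 2*π*x^2*cos(π*x) dx = -4/π;
  ∫_0^1 2*π*x^3*cos(π*x) dx = -6/π + 24/π^3.
Sum: 0 + 4/π − 4/π + -6/π + 24/π^3 = -6/π + 24/π^3.
So LHS = -6/π + 24/π^3.
∫_0^1 v(x) φ(x) dx = ∫_0^1 (6*x^2*sin(π*x) + 4*x*sin(π*x) + sin(π*x)) dx. Term by term:
  ∫_0^1 4*x*sin(π*x) dx = 4/π;  ∫_0^1 6*x^2*sin(π*x) dx = -24/π^3 + 6/π;  ∫_0^1 sin(π*x) dx = 2/π.
Sum: 4/π + -24/π^3 + 6/π + 2/π = -24/π^3 + 12/π.
So RHS = -∫_0^1 v(x) φ(x) dx = -12/π + 24/π^3.
LHS − RHS = 6/π ≠ 0, so the identity fails.
(For a valid weak derivative the identity must hold for EVERY test function, in particular this one. The failure shows v is NOT the weak derivative of u.)
Correct weak derivative would be u'(x) = 6*x**2 + 4*x - 2.
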